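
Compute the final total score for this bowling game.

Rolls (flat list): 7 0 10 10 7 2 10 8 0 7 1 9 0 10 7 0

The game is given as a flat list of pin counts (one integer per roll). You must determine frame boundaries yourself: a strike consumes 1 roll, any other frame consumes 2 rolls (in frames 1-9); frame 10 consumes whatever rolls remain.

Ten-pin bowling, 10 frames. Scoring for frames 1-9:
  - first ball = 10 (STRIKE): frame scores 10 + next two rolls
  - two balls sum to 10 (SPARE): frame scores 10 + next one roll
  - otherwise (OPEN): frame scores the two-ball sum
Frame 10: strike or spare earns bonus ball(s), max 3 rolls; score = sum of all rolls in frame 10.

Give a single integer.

Frame 1: OPEN (7+0=7). Cumulative: 7
Frame 2: STRIKE. 10 + next two rolls (10+7) = 27. Cumulative: 34
Frame 3: STRIKE. 10 + next two rolls (7+2) = 19. Cumulative: 53
Frame 4: OPEN (7+2=9). Cumulative: 62
Frame 5: STRIKE. 10 + next two rolls (8+0) = 18. Cumulative: 80
Frame 6: OPEN (8+0=8). Cumulative: 88
Frame 7: OPEN (7+1=8). Cumulative: 96
Frame 8: OPEN (9+0=9). Cumulative: 105
Frame 9: STRIKE. 10 + next two rolls (7+0) = 17. Cumulative: 122
Frame 10: OPEN. Sum of all frame-10 rolls (7+0) = 7. Cumulative: 129

Answer: 129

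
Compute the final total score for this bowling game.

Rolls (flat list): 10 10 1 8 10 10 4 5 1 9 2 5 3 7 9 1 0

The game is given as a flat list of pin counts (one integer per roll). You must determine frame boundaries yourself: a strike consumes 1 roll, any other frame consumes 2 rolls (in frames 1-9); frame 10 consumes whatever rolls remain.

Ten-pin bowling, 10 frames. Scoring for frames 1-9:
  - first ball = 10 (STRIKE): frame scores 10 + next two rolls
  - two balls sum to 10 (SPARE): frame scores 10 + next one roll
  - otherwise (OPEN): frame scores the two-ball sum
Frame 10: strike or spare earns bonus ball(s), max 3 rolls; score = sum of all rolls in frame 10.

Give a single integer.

Answer: 149

Derivation:
Frame 1: STRIKE. 10 + next two rolls (10+1) = 21. Cumulative: 21
Frame 2: STRIKE. 10 + next two rolls (1+8) = 19. Cumulative: 40
Frame 3: OPEN (1+8=9). Cumulative: 49
Frame 4: STRIKE. 10 + next two rolls (10+4) = 24. Cumulative: 73
Frame 5: STRIKE. 10 + next two rolls (4+5) = 19. Cumulative: 92
Frame 6: OPEN (4+5=9). Cumulative: 101
Frame 7: SPARE (1+9=10). 10 + next roll (2) = 12. Cumulative: 113
Frame 8: OPEN (2+5=7). Cumulative: 120
Frame 9: SPARE (3+7=10). 10 + next roll (9) = 19. Cumulative: 139
Frame 10: SPARE. Sum of all frame-10 rolls (9+1+0) = 10. Cumulative: 149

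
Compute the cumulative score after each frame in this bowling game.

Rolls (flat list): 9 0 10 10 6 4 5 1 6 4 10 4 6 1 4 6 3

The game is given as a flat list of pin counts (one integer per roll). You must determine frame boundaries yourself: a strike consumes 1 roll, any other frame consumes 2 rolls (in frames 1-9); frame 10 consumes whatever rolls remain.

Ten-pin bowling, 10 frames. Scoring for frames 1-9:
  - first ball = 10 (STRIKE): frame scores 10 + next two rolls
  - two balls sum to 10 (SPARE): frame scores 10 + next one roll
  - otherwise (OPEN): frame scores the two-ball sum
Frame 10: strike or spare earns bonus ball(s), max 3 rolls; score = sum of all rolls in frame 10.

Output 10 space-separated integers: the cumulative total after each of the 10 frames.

Frame 1: OPEN (9+0=9). Cumulative: 9
Frame 2: STRIKE. 10 + next two rolls (10+6) = 26. Cumulative: 35
Frame 3: STRIKE. 10 + next two rolls (6+4) = 20. Cumulative: 55
Frame 4: SPARE (6+4=10). 10 + next roll (5) = 15. Cumulative: 70
Frame 5: OPEN (5+1=6). Cumulative: 76
Frame 6: SPARE (6+4=10). 10 + next roll (10) = 20. Cumulative: 96
Frame 7: STRIKE. 10 + next two rolls (4+6) = 20. Cumulative: 116
Frame 8: SPARE (4+6=10). 10 + next roll (1) = 11. Cumulative: 127
Frame 9: OPEN (1+4=5). Cumulative: 132
Frame 10: OPEN. Sum of all frame-10 rolls (6+3) = 9. Cumulative: 141

Answer: 9 35 55 70 76 96 116 127 132 141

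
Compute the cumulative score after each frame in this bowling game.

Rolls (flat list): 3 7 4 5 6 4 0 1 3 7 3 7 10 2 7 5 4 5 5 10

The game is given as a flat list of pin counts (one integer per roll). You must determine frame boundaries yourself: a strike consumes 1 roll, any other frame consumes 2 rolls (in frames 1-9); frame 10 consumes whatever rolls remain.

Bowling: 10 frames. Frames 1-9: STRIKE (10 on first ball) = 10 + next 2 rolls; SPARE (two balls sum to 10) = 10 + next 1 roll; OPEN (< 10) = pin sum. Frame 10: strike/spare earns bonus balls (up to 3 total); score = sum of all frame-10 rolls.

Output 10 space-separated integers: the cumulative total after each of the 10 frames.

Answer: 14 23 33 34 47 67 86 95 104 124

Derivation:
Frame 1: SPARE (3+7=10). 10 + next roll (4) = 14. Cumulative: 14
Frame 2: OPEN (4+5=9). Cumulative: 23
Frame 3: SPARE (6+4=10). 10 + next roll (0) = 10. Cumulative: 33
Frame 4: OPEN (0+1=1). Cumulative: 34
Frame 5: SPARE (3+7=10). 10 + next roll (3) = 13. Cumulative: 47
Frame 6: SPARE (3+7=10). 10 + next roll (10) = 20. Cumulative: 67
Frame 7: STRIKE. 10 + next two rolls (2+7) = 19. Cumulative: 86
Frame 8: OPEN (2+7=9). Cumulative: 95
Frame 9: OPEN (5+4=9). Cumulative: 104
Frame 10: SPARE. Sum of all frame-10 rolls (5+5+10) = 20. Cumulative: 124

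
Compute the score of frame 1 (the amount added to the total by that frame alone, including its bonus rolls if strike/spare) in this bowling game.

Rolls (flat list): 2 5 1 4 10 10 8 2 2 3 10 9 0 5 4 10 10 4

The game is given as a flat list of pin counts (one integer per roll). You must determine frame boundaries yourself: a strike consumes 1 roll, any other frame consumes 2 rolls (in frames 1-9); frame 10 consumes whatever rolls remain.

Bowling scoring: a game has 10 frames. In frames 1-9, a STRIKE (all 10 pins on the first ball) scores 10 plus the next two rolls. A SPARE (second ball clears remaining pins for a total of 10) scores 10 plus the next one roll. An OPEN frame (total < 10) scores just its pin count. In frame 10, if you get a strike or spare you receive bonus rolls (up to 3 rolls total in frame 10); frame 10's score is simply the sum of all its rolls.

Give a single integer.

Frame 1: OPEN (2+5=7). Cumulative: 7
Frame 2: OPEN (1+4=5). Cumulative: 12
Frame 3: STRIKE. 10 + next two rolls (10+8) = 28. Cumulative: 40

Answer: 7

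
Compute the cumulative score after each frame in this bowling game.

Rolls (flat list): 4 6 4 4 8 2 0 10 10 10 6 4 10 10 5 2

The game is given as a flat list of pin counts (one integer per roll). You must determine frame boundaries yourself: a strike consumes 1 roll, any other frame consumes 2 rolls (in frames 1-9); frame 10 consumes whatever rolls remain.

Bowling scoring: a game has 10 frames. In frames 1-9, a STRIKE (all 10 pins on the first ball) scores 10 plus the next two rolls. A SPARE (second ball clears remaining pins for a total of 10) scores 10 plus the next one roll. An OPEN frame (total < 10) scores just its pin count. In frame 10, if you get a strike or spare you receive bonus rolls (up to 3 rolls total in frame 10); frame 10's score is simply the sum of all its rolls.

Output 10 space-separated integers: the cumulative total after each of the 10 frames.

Frame 1: SPARE (4+6=10). 10 + next roll (4) = 14. Cumulative: 14
Frame 2: OPEN (4+4=8). Cumulative: 22
Frame 3: SPARE (8+2=10). 10 + next roll (0) = 10. Cumulative: 32
Frame 4: SPARE (0+10=10). 10 + next roll (10) = 20. Cumulative: 52
Frame 5: STRIKE. 10 + next two rolls (10+6) = 26. Cumulative: 78
Frame 6: STRIKE. 10 + next two rolls (6+4) = 20. Cumulative: 98
Frame 7: SPARE (6+4=10). 10 + next roll (10) = 20. Cumulative: 118
Frame 8: STRIKE. 10 + next two rolls (10+5) = 25. Cumulative: 143
Frame 9: STRIKE. 10 + next two rolls (5+2) = 17. Cumulative: 160
Frame 10: OPEN. Sum of all frame-10 rolls (5+2) = 7. Cumulative: 167

Answer: 14 22 32 52 78 98 118 143 160 167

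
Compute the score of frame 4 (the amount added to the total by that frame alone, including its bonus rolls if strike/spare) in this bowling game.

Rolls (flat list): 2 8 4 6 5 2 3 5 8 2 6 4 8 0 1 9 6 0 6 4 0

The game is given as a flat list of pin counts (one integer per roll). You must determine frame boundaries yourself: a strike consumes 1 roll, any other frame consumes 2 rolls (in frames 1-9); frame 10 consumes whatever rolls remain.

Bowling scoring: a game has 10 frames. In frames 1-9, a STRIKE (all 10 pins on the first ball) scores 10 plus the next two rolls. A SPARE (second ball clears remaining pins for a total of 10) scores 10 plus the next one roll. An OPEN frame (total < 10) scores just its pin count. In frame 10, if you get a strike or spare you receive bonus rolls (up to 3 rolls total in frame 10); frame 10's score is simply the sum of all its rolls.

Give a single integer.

Answer: 8

Derivation:
Frame 1: SPARE (2+8=10). 10 + next roll (4) = 14. Cumulative: 14
Frame 2: SPARE (4+6=10). 10 + next roll (5) = 15. Cumulative: 29
Frame 3: OPEN (5+2=7). Cumulative: 36
Frame 4: OPEN (3+5=8). Cumulative: 44
Frame 5: SPARE (8+2=10). 10 + next roll (6) = 16. Cumulative: 60
Frame 6: SPARE (6+4=10). 10 + next roll (8) = 18. Cumulative: 78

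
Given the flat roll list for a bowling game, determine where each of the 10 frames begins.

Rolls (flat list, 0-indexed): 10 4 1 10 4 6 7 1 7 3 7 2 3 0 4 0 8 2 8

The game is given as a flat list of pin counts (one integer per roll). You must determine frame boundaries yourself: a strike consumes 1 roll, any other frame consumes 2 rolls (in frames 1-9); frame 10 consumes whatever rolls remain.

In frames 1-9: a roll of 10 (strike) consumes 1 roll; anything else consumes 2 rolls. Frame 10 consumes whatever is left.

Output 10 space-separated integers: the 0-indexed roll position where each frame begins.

Answer: 0 1 3 4 6 8 10 12 14 16

Derivation:
Frame 1 starts at roll index 0: roll=10 (strike), consumes 1 roll
Frame 2 starts at roll index 1: rolls=4,1 (sum=5), consumes 2 rolls
Frame 3 starts at roll index 3: roll=10 (strike), consumes 1 roll
Frame 4 starts at roll index 4: rolls=4,6 (sum=10), consumes 2 rolls
Frame 5 starts at roll index 6: rolls=7,1 (sum=8), consumes 2 rolls
Frame 6 starts at roll index 8: rolls=7,3 (sum=10), consumes 2 rolls
Frame 7 starts at roll index 10: rolls=7,2 (sum=9), consumes 2 rolls
Frame 8 starts at roll index 12: rolls=3,0 (sum=3), consumes 2 rolls
Frame 9 starts at roll index 14: rolls=4,0 (sum=4), consumes 2 rolls
Frame 10 starts at roll index 16: 3 remaining rolls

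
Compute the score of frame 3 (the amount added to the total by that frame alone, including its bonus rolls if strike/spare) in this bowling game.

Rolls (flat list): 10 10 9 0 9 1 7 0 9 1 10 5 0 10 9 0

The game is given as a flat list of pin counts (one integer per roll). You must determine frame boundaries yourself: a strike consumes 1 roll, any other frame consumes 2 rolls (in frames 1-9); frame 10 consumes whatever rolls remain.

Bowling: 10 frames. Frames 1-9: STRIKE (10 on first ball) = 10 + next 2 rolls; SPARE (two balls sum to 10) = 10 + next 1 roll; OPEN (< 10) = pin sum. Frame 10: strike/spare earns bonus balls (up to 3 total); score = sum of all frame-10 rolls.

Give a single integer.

Answer: 9

Derivation:
Frame 1: STRIKE. 10 + next two rolls (10+9) = 29. Cumulative: 29
Frame 2: STRIKE. 10 + next two rolls (9+0) = 19. Cumulative: 48
Frame 3: OPEN (9+0=9). Cumulative: 57
Frame 4: SPARE (9+1=10). 10 + next roll (7) = 17. Cumulative: 74
Frame 5: OPEN (7+0=7). Cumulative: 81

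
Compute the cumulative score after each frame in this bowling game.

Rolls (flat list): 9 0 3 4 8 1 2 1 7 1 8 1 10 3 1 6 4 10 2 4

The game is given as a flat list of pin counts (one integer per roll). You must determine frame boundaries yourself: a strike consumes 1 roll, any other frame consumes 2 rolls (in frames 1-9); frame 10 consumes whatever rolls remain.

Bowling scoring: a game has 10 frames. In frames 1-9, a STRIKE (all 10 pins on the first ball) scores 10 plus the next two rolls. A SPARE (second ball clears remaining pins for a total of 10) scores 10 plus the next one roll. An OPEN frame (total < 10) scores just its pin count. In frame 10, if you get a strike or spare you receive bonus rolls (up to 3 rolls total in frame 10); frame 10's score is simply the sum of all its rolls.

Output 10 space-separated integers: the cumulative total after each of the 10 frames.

Frame 1: OPEN (9+0=9). Cumulative: 9
Frame 2: OPEN (3+4=7). Cumulative: 16
Frame 3: OPEN (8+1=9). Cumulative: 25
Frame 4: OPEN (2+1=3). Cumulative: 28
Frame 5: OPEN (7+1=8). Cumulative: 36
Frame 6: OPEN (8+1=9). Cumulative: 45
Frame 7: STRIKE. 10 + next two rolls (3+1) = 14. Cumulative: 59
Frame 8: OPEN (3+1=4). Cumulative: 63
Frame 9: SPARE (6+4=10). 10 + next roll (10) = 20. Cumulative: 83
Frame 10: STRIKE. Sum of all frame-10 rolls (10+2+4) = 16. Cumulative: 99

Answer: 9 16 25 28 36 45 59 63 83 99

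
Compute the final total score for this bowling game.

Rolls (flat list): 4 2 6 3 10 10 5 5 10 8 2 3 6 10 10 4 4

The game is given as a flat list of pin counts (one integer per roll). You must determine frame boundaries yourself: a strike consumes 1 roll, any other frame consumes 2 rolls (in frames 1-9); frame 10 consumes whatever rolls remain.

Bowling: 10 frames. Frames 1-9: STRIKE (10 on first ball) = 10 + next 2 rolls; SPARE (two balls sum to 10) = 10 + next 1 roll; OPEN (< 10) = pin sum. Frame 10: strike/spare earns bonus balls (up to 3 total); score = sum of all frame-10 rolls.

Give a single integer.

Frame 1: OPEN (4+2=6). Cumulative: 6
Frame 2: OPEN (6+3=9). Cumulative: 15
Frame 3: STRIKE. 10 + next two rolls (10+5) = 25. Cumulative: 40
Frame 4: STRIKE. 10 + next two rolls (5+5) = 20. Cumulative: 60
Frame 5: SPARE (5+5=10). 10 + next roll (10) = 20. Cumulative: 80
Frame 6: STRIKE. 10 + next two rolls (8+2) = 20. Cumulative: 100
Frame 7: SPARE (8+2=10). 10 + next roll (3) = 13. Cumulative: 113
Frame 8: OPEN (3+6=9). Cumulative: 122
Frame 9: STRIKE. 10 + next two rolls (10+4) = 24. Cumulative: 146
Frame 10: STRIKE. Sum of all frame-10 rolls (10+4+4) = 18. Cumulative: 164

Answer: 164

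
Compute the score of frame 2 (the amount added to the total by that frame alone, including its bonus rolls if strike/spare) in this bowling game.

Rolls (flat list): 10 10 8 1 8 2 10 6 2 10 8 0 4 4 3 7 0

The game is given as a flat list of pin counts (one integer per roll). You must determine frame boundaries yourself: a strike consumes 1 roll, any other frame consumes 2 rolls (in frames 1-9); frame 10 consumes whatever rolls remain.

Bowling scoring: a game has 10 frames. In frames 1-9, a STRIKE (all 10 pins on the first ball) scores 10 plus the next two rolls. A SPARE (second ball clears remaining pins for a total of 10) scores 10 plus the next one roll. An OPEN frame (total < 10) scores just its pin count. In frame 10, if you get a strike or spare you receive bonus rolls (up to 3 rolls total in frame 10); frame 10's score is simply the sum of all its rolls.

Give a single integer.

Frame 1: STRIKE. 10 + next two rolls (10+8) = 28. Cumulative: 28
Frame 2: STRIKE. 10 + next two rolls (8+1) = 19. Cumulative: 47
Frame 3: OPEN (8+1=9). Cumulative: 56
Frame 4: SPARE (8+2=10). 10 + next roll (10) = 20. Cumulative: 76

Answer: 19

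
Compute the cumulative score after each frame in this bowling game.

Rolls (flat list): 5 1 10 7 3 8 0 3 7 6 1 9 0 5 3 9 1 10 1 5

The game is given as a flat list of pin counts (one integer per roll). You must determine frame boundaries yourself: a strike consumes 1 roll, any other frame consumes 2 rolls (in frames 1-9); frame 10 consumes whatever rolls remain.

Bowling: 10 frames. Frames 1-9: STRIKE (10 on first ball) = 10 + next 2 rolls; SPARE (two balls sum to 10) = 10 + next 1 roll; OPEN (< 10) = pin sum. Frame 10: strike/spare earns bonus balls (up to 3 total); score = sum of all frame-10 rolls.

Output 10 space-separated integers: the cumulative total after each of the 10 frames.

Answer: 6 26 44 52 68 75 84 92 112 128

Derivation:
Frame 1: OPEN (5+1=6). Cumulative: 6
Frame 2: STRIKE. 10 + next two rolls (7+3) = 20. Cumulative: 26
Frame 3: SPARE (7+3=10). 10 + next roll (8) = 18. Cumulative: 44
Frame 4: OPEN (8+0=8). Cumulative: 52
Frame 5: SPARE (3+7=10). 10 + next roll (6) = 16. Cumulative: 68
Frame 6: OPEN (6+1=7). Cumulative: 75
Frame 7: OPEN (9+0=9). Cumulative: 84
Frame 8: OPEN (5+3=8). Cumulative: 92
Frame 9: SPARE (9+1=10). 10 + next roll (10) = 20. Cumulative: 112
Frame 10: STRIKE. Sum of all frame-10 rolls (10+1+5) = 16. Cumulative: 128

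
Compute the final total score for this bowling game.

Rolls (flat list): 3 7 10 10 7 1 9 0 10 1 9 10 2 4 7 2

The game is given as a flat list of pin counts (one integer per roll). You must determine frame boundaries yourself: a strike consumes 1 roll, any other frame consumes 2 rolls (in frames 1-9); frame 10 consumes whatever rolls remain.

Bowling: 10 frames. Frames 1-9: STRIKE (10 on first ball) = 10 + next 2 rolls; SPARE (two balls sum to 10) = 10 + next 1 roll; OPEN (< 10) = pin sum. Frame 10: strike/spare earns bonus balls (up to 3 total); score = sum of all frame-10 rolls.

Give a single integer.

Frame 1: SPARE (3+7=10). 10 + next roll (10) = 20. Cumulative: 20
Frame 2: STRIKE. 10 + next two rolls (10+7) = 27. Cumulative: 47
Frame 3: STRIKE. 10 + next two rolls (7+1) = 18. Cumulative: 65
Frame 4: OPEN (7+1=8). Cumulative: 73
Frame 5: OPEN (9+0=9). Cumulative: 82
Frame 6: STRIKE. 10 + next two rolls (1+9) = 20. Cumulative: 102
Frame 7: SPARE (1+9=10). 10 + next roll (10) = 20. Cumulative: 122
Frame 8: STRIKE. 10 + next two rolls (2+4) = 16. Cumulative: 138
Frame 9: OPEN (2+4=6). Cumulative: 144
Frame 10: OPEN. Sum of all frame-10 rolls (7+2) = 9. Cumulative: 153

Answer: 153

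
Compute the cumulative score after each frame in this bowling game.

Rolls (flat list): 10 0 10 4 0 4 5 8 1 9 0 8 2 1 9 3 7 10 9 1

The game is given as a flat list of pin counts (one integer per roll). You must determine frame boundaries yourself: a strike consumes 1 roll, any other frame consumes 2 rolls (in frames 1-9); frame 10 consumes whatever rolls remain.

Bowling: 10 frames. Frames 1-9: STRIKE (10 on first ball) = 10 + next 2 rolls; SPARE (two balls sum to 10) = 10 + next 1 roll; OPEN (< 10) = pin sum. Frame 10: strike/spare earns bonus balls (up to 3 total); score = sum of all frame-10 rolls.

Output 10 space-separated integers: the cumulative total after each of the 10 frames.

Frame 1: STRIKE. 10 + next two rolls (0+10) = 20. Cumulative: 20
Frame 2: SPARE (0+10=10). 10 + next roll (4) = 14. Cumulative: 34
Frame 3: OPEN (4+0=4). Cumulative: 38
Frame 4: OPEN (4+5=9). Cumulative: 47
Frame 5: OPEN (8+1=9). Cumulative: 56
Frame 6: OPEN (9+0=9). Cumulative: 65
Frame 7: SPARE (8+2=10). 10 + next roll (1) = 11. Cumulative: 76
Frame 8: SPARE (1+9=10). 10 + next roll (3) = 13. Cumulative: 89
Frame 9: SPARE (3+7=10). 10 + next roll (10) = 20. Cumulative: 109
Frame 10: STRIKE. Sum of all frame-10 rolls (10+9+1) = 20. Cumulative: 129

Answer: 20 34 38 47 56 65 76 89 109 129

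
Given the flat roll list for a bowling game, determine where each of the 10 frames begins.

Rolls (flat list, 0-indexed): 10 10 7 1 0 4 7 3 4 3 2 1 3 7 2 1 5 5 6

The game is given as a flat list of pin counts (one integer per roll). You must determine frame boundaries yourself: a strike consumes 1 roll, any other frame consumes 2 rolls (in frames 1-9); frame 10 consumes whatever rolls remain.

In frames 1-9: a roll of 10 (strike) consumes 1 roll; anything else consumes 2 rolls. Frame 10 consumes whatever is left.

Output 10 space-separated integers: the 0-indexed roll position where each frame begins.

Frame 1 starts at roll index 0: roll=10 (strike), consumes 1 roll
Frame 2 starts at roll index 1: roll=10 (strike), consumes 1 roll
Frame 3 starts at roll index 2: rolls=7,1 (sum=8), consumes 2 rolls
Frame 4 starts at roll index 4: rolls=0,4 (sum=4), consumes 2 rolls
Frame 5 starts at roll index 6: rolls=7,3 (sum=10), consumes 2 rolls
Frame 6 starts at roll index 8: rolls=4,3 (sum=7), consumes 2 rolls
Frame 7 starts at roll index 10: rolls=2,1 (sum=3), consumes 2 rolls
Frame 8 starts at roll index 12: rolls=3,7 (sum=10), consumes 2 rolls
Frame 9 starts at roll index 14: rolls=2,1 (sum=3), consumes 2 rolls
Frame 10 starts at roll index 16: 3 remaining rolls

Answer: 0 1 2 4 6 8 10 12 14 16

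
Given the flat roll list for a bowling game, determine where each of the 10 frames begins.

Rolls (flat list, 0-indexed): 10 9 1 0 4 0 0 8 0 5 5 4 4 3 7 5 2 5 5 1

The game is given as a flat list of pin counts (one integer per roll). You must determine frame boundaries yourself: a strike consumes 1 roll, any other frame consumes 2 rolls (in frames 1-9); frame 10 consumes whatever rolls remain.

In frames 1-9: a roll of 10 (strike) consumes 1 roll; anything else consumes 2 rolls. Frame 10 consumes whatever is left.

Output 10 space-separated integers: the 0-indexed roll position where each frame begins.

Frame 1 starts at roll index 0: roll=10 (strike), consumes 1 roll
Frame 2 starts at roll index 1: rolls=9,1 (sum=10), consumes 2 rolls
Frame 3 starts at roll index 3: rolls=0,4 (sum=4), consumes 2 rolls
Frame 4 starts at roll index 5: rolls=0,0 (sum=0), consumes 2 rolls
Frame 5 starts at roll index 7: rolls=8,0 (sum=8), consumes 2 rolls
Frame 6 starts at roll index 9: rolls=5,5 (sum=10), consumes 2 rolls
Frame 7 starts at roll index 11: rolls=4,4 (sum=8), consumes 2 rolls
Frame 8 starts at roll index 13: rolls=3,7 (sum=10), consumes 2 rolls
Frame 9 starts at roll index 15: rolls=5,2 (sum=7), consumes 2 rolls
Frame 10 starts at roll index 17: 3 remaining rolls

Answer: 0 1 3 5 7 9 11 13 15 17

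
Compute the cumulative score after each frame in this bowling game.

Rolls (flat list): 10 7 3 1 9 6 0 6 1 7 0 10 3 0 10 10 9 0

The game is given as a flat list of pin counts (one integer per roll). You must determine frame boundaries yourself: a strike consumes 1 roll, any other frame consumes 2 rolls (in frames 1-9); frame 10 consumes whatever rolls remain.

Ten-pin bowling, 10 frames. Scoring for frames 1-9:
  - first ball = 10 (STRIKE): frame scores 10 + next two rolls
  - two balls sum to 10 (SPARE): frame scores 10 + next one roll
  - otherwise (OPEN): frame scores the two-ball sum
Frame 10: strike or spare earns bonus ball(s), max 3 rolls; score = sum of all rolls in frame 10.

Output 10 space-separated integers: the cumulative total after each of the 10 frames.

Answer: 20 31 47 53 60 67 80 83 112 131

Derivation:
Frame 1: STRIKE. 10 + next two rolls (7+3) = 20. Cumulative: 20
Frame 2: SPARE (7+3=10). 10 + next roll (1) = 11. Cumulative: 31
Frame 3: SPARE (1+9=10). 10 + next roll (6) = 16. Cumulative: 47
Frame 4: OPEN (6+0=6). Cumulative: 53
Frame 5: OPEN (6+1=7). Cumulative: 60
Frame 6: OPEN (7+0=7). Cumulative: 67
Frame 7: STRIKE. 10 + next two rolls (3+0) = 13. Cumulative: 80
Frame 8: OPEN (3+0=3). Cumulative: 83
Frame 9: STRIKE. 10 + next two rolls (10+9) = 29. Cumulative: 112
Frame 10: STRIKE. Sum of all frame-10 rolls (10+9+0) = 19. Cumulative: 131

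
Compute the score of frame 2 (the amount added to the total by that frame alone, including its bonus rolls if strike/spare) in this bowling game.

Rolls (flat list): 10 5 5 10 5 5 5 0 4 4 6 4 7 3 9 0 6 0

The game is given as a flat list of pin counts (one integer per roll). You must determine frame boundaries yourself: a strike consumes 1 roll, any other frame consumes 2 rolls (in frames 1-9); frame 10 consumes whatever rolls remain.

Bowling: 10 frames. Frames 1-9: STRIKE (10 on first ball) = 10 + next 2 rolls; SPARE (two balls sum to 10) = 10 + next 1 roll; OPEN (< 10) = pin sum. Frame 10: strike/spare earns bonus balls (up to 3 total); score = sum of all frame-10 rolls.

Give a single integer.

Answer: 20

Derivation:
Frame 1: STRIKE. 10 + next two rolls (5+5) = 20. Cumulative: 20
Frame 2: SPARE (5+5=10). 10 + next roll (10) = 20. Cumulative: 40
Frame 3: STRIKE. 10 + next two rolls (5+5) = 20. Cumulative: 60
Frame 4: SPARE (5+5=10). 10 + next roll (5) = 15. Cumulative: 75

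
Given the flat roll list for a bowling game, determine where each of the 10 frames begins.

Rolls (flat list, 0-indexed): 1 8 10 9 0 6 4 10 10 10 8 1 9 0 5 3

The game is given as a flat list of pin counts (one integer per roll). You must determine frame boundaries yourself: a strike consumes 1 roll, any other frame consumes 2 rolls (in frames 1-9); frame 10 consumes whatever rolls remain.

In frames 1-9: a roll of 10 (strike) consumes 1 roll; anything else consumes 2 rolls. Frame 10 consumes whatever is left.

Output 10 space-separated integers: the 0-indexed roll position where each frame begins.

Frame 1 starts at roll index 0: rolls=1,8 (sum=9), consumes 2 rolls
Frame 2 starts at roll index 2: roll=10 (strike), consumes 1 roll
Frame 3 starts at roll index 3: rolls=9,0 (sum=9), consumes 2 rolls
Frame 4 starts at roll index 5: rolls=6,4 (sum=10), consumes 2 rolls
Frame 5 starts at roll index 7: roll=10 (strike), consumes 1 roll
Frame 6 starts at roll index 8: roll=10 (strike), consumes 1 roll
Frame 7 starts at roll index 9: roll=10 (strike), consumes 1 roll
Frame 8 starts at roll index 10: rolls=8,1 (sum=9), consumes 2 rolls
Frame 9 starts at roll index 12: rolls=9,0 (sum=9), consumes 2 rolls
Frame 10 starts at roll index 14: 2 remaining rolls

Answer: 0 2 3 5 7 8 9 10 12 14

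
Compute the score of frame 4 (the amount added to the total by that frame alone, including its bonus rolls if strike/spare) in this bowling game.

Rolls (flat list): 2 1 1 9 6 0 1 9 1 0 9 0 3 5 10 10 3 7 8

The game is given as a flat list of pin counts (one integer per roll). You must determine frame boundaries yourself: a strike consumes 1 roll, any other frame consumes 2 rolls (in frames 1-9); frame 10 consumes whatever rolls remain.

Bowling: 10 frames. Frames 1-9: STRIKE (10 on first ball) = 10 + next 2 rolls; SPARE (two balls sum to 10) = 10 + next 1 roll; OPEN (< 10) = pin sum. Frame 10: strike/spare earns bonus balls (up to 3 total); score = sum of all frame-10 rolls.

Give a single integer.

Frame 1: OPEN (2+1=3). Cumulative: 3
Frame 2: SPARE (1+9=10). 10 + next roll (6) = 16. Cumulative: 19
Frame 3: OPEN (6+0=6). Cumulative: 25
Frame 4: SPARE (1+9=10). 10 + next roll (1) = 11. Cumulative: 36
Frame 5: OPEN (1+0=1). Cumulative: 37
Frame 6: OPEN (9+0=9). Cumulative: 46

Answer: 11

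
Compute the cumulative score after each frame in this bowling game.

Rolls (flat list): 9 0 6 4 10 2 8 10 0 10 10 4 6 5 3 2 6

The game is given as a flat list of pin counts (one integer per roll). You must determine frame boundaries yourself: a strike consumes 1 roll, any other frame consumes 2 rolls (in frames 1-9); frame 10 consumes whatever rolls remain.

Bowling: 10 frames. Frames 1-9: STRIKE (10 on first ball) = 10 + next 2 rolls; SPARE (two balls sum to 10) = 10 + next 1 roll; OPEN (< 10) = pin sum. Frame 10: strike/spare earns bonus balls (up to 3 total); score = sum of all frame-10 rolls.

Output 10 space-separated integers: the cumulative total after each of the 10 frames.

Answer: 9 29 49 69 89 109 129 144 152 160

Derivation:
Frame 1: OPEN (9+0=9). Cumulative: 9
Frame 2: SPARE (6+4=10). 10 + next roll (10) = 20. Cumulative: 29
Frame 3: STRIKE. 10 + next two rolls (2+8) = 20. Cumulative: 49
Frame 4: SPARE (2+8=10). 10 + next roll (10) = 20. Cumulative: 69
Frame 5: STRIKE. 10 + next two rolls (0+10) = 20. Cumulative: 89
Frame 6: SPARE (0+10=10). 10 + next roll (10) = 20. Cumulative: 109
Frame 7: STRIKE. 10 + next two rolls (4+6) = 20. Cumulative: 129
Frame 8: SPARE (4+6=10). 10 + next roll (5) = 15. Cumulative: 144
Frame 9: OPEN (5+3=8). Cumulative: 152
Frame 10: OPEN. Sum of all frame-10 rolls (2+6) = 8. Cumulative: 160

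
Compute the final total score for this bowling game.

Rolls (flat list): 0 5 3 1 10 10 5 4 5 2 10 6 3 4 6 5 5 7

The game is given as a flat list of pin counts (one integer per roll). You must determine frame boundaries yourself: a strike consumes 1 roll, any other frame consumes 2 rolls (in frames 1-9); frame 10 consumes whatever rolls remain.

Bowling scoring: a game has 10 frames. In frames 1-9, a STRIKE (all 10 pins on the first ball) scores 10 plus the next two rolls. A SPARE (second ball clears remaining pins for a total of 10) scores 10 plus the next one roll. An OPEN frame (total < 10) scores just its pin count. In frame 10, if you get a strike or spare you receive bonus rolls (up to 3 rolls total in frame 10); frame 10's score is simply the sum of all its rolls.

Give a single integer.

Answer: 129

Derivation:
Frame 1: OPEN (0+5=5). Cumulative: 5
Frame 2: OPEN (3+1=4). Cumulative: 9
Frame 3: STRIKE. 10 + next two rolls (10+5) = 25. Cumulative: 34
Frame 4: STRIKE. 10 + next two rolls (5+4) = 19. Cumulative: 53
Frame 5: OPEN (5+4=9). Cumulative: 62
Frame 6: OPEN (5+2=7). Cumulative: 69
Frame 7: STRIKE. 10 + next two rolls (6+3) = 19. Cumulative: 88
Frame 8: OPEN (6+3=9). Cumulative: 97
Frame 9: SPARE (4+6=10). 10 + next roll (5) = 15. Cumulative: 112
Frame 10: SPARE. Sum of all frame-10 rolls (5+5+7) = 17. Cumulative: 129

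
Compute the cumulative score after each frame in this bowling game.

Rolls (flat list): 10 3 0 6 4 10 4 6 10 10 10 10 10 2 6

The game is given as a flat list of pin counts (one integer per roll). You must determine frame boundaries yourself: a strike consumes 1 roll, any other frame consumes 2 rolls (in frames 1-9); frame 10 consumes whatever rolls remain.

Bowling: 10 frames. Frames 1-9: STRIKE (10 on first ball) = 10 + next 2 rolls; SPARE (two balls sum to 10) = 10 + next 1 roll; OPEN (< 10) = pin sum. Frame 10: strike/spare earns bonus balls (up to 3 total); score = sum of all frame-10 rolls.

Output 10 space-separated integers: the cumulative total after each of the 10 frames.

Frame 1: STRIKE. 10 + next two rolls (3+0) = 13. Cumulative: 13
Frame 2: OPEN (3+0=3). Cumulative: 16
Frame 3: SPARE (6+4=10). 10 + next roll (10) = 20. Cumulative: 36
Frame 4: STRIKE. 10 + next two rolls (4+6) = 20. Cumulative: 56
Frame 5: SPARE (4+6=10). 10 + next roll (10) = 20. Cumulative: 76
Frame 6: STRIKE. 10 + next two rolls (10+10) = 30. Cumulative: 106
Frame 7: STRIKE. 10 + next two rolls (10+10) = 30. Cumulative: 136
Frame 8: STRIKE. 10 + next two rolls (10+10) = 30. Cumulative: 166
Frame 9: STRIKE. 10 + next two rolls (10+2) = 22. Cumulative: 188
Frame 10: STRIKE. Sum of all frame-10 rolls (10+2+6) = 18. Cumulative: 206

Answer: 13 16 36 56 76 106 136 166 188 206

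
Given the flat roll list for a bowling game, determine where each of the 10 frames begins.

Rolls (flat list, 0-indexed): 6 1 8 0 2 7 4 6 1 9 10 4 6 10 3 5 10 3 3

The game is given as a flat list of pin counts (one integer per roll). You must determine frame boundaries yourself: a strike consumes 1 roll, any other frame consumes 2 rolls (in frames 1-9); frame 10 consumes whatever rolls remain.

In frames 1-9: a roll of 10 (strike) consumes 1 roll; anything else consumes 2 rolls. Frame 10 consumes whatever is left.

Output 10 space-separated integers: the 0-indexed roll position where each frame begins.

Answer: 0 2 4 6 8 10 11 13 14 16

Derivation:
Frame 1 starts at roll index 0: rolls=6,1 (sum=7), consumes 2 rolls
Frame 2 starts at roll index 2: rolls=8,0 (sum=8), consumes 2 rolls
Frame 3 starts at roll index 4: rolls=2,7 (sum=9), consumes 2 rolls
Frame 4 starts at roll index 6: rolls=4,6 (sum=10), consumes 2 rolls
Frame 5 starts at roll index 8: rolls=1,9 (sum=10), consumes 2 rolls
Frame 6 starts at roll index 10: roll=10 (strike), consumes 1 roll
Frame 7 starts at roll index 11: rolls=4,6 (sum=10), consumes 2 rolls
Frame 8 starts at roll index 13: roll=10 (strike), consumes 1 roll
Frame 9 starts at roll index 14: rolls=3,5 (sum=8), consumes 2 rolls
Frame 10 starts at roll index 16: 3 remaining rolls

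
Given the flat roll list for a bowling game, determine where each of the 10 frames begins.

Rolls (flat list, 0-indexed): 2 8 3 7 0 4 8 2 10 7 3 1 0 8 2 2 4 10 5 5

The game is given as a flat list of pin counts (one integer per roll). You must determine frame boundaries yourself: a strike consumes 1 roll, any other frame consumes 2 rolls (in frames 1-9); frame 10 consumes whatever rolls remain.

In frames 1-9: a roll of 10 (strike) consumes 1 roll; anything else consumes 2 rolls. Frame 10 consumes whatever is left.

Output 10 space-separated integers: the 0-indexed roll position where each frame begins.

Answer: 0 2 4 6 8 9 11 13 15 17

Derivation:
Frame 1 starts at roll index 0: rolls=2,8 (sum=10), consumes 2 rolls
Frame 2 starts at roll index 2: rolls=3,7 (sum=10), consumes 2 rolls
Frame 3 starts at roll index 4: rolls=0,4 (sum=4), consumes 2 rolls
Frame 4 starts at roll index 6: rolls=8,2 (sum=10), consumes 2 rolls
Frame 5 starts at roll index 8: roll=10 (strike), consumes 1 roll
Frame 6 starts at roll index 9: rolls=7,3 (sum=10), consumes 2 rolls
Frame 7 starts at roll index 11: rolls=1,0 (sum=1), consumes 2 rolls
Frame 8 starts at roll index 13: rolls=8,2 (sum=10), consumes 2 rolls
Frame 9 starts at roll index 15: rolls=2,4 (sum=6), consumes 2 rolls
Frame 10 starts at roll index 17: 3 remaining rolls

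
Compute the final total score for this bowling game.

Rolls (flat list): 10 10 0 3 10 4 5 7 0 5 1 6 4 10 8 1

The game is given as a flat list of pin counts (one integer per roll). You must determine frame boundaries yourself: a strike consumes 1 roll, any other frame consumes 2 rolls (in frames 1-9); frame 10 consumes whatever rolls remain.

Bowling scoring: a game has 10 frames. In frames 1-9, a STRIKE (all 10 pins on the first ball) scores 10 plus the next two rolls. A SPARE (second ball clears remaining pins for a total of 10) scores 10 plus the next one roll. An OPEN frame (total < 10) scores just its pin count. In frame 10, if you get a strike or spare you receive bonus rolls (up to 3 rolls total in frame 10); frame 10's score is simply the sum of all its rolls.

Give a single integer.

Answer: 125

Derivation:
Frame 1: STRIKE. 10 + next two rolls (10+0) = 20. Cumulative: 20
Frame 2: STRIKE. 10 + next two rolls (0+3) = 13. Cumulative: 33
Frame 3: OPEN (0+3=3). Cumulative: 36
Frame 4: STRIKE. 10 + next two rolls (4+5) = 19. Cumulative: 55
Frame 5: OPEN (4+5=9). Cumulative: 64
Frame 6: OPEN (7+0=7). Cumulative: 71
Frame 7: OPEN (5+1=6). Cumulative: 77
Frame 8: SPARE (6+4=10). 10 + next roll (10) = 20. Cumulative: 97
Frame 9: STRIKE. 10 + next two rolls (8+1) = 19. Cumulative: 116
Frame 10: OPEN. Sum of all frame-10 rolls (8+1) = 9. Cumulative: 125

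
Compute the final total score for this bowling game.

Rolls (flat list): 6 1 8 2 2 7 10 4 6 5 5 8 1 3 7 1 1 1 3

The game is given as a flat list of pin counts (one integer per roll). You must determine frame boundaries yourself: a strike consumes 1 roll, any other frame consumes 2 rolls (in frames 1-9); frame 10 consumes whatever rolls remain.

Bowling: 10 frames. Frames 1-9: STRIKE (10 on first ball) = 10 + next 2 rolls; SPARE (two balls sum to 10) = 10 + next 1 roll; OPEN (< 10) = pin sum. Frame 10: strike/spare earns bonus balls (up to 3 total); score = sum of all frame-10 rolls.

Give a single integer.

Frame 1: OPEN (6+1=7). Cumulative: 7
Frame 2: SPARE (8+2=10). 10 + next roll (2) = 12. Cumulative: 19
Frame 3: OPEN (2+7=9). Cumulative: 28
Frame 4: STRIKE. 10 + next two rolls (4+6) = 20. Cumulative: 48
Frame 5: SPARE (4+6=10). 10 + next roll (5) = 15. Cumulative: 63
Frame 6: SPARE (5+5=10). 10 + next roll (8) = 18. Cumulative: 81
Frame 7: OPEN (8+1=9). Cumulative: 90
Frame 8: SPARE (3+7=10). 10 + next roll (1) = 11. Cumulative: 101
Frame 9: OPEN (1+1=2). Cumulative: 103
Frame 10: OPEN. Sum of all frame-10 rolls (1+3) = 4. Cumulative: 107

Answer: 107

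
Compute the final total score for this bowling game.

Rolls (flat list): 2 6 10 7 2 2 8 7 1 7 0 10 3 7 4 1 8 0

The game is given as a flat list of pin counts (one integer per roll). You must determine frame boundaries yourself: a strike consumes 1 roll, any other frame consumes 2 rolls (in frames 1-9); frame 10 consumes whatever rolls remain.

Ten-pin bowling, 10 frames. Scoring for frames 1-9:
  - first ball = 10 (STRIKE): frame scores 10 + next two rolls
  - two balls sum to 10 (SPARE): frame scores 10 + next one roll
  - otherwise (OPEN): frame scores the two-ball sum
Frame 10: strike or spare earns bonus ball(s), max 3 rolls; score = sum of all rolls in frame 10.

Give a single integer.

Answer: 115

Derivation:
Frame 1: OPEN (2+6=8). Cumulative: 8
Frame 2: STRIKE. 10 + next two rolls (7+2) = 19. Cumulative: 27
Frame 3: OPEN (7+2=9). Cumulative: 36
Frame 4: SPARE (2+8=10). 10 + next roll (7) = 17. Cumulative: 53
Frame 5: OPEN (7+1=8). Cumulative: 61
Frame 6: OPEN (7+0=7). Cumulative: 68
Frame 7: STRIKE. 10 + next two rolls (3+7) = 20. Cumulative: 88
Frame 8: SPARE (3+7=10). 10 + next roll (4) = 14. Cumulative: 102
Frame 9: OPEN (4+1=5). Cumulative: 107
Frame 10: OPEN. Sum of all frame-10 rolls (8+0) = 8. Cumulative: 115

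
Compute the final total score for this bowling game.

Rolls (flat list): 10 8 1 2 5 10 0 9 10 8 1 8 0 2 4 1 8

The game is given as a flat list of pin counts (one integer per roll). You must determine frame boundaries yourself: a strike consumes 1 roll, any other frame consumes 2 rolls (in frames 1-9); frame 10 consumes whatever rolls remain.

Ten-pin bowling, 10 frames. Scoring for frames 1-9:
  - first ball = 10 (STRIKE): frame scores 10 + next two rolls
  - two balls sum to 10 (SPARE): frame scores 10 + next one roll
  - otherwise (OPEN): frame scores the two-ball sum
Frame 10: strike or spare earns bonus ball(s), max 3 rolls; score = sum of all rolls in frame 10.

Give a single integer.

Frame 1: STRIKE. 10 + next two rolls (8+1) = 19. Cumulative: 19
Frame 2: OPEN (8+1=9). Cumulative: 28
Frame 3: OPEN (2+5=7). Cumulative: 35
Frame 4: STRIKE. 10 + next two rolls (0+9) = 19. Cumulative: 54
Frame 5: OPEN (0+9=9). Cumulative: 63
Frame 6: STRIKE. 10 + next two rolls (8+1) = 19. Cumulative: 82
Frame 7: OPEN (8+1=9). Cumulative: 91
Frame 8: OPEN (8+0=8). Cumulative: 99
Frame 9: OPEN (2+4=6). Cumulative: 105
Frame 10: OPEN. Sum of all frame-10 rolls (1+8) = 9. Cumulative: 114

Answer: 114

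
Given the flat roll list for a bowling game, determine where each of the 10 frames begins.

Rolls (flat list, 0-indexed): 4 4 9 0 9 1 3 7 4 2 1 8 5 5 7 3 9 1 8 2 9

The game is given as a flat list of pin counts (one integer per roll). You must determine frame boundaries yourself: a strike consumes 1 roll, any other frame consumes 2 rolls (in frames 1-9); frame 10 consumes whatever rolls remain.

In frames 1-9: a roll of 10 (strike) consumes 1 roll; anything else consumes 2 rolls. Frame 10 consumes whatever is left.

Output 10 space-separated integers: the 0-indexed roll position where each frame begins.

Frame 1 starts at roll index 0: rolls=4,4 (sum=8), consumes 2 rolls
Frame 2 starts at roll index 2: rolls=9,0 (sum=9), consumes 2 rolls
Frame 3 starts at roll index 4: rolls=9,1 (sum=10), consumes 2 rolls
Frame 4 starts at roll index 6: rolls=3,7 (sum=10), consumes 2 rolls
Frame 5 starts at roll index 8: rolls=4,2 (sum=6), consumes 2 rolls
Frame 6 starts at roll index 10: rolls=1,8 (sum=9), consumes 2 rolls
Frame 7 starts at roll index 12: rolls=5,5 (sum=10), consumes 2 rolls
Frame 8 starts at roll index 14: rolls=7,3 (sum=10), consumes 2 rolls
Frame 9 starts at roll index 16: rolls=9,1 (sum=10), consumes 2 rolls
Frame 10 starts at roll index 18: 3 remaining rolls

Answer: 0 2 4 6 8 10 12 14 16 18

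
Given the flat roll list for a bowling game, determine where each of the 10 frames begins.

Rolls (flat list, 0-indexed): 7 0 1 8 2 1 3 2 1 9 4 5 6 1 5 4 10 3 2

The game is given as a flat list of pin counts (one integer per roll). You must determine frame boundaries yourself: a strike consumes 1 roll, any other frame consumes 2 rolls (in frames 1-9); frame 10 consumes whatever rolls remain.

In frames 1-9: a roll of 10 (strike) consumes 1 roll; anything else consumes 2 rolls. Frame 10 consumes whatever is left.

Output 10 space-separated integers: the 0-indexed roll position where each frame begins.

Answer: 0 2 4 6 8 10 12 14 16 17

Derivation:
Frame 1 starts at roll index 0: rolls=7,0 (sum=7), consumes 2 rolls
Frame 2 starts at roll index 2: rolls=1,8 (sum=9), consumes 2 rolls
Frame 3 starts at roll index 4: rolls=2,1 (sum=3), consumes 2 rolls
Frame 4 starts at roll index 6: rolls=3,2 (sum=5), consumes 2 rolls
Frame 5 starts at roll index 8: rolls=1,9 (sum=10), consumes 2 rolls
Frame 6 starts at roll index 10: rolls=4,5 (sum=9), consumes 2 rolls
Frame 7 starts at roll index 12: rolls=6,1 (sum=7), consumes 2 rolls
Frame 8 starts at roll index 14: rolls=5,4 (sum=9), consumes 2 rolls
Frame 9 starts at roll index 16: roll=10 (strike), consumes 1 roll
Frame 10 starts at roll index 17: 2 remaining rolls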